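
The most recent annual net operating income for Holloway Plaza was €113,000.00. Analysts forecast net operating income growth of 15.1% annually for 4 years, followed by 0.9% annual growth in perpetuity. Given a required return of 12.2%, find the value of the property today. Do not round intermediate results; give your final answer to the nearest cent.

D_1 = 130063.00000
D_2 = 149702.51300
D_3 = 172307.59246
D_4 = 198326.03892
Terminal value at year 4: TV = D_4×(1+g_2)/(r−g_2) = 200110.97328/0.113 = 1770893.56881
P_0 = D_1/(1+r)^1 + D_2/(1+r)^2 + D_3/(1+r)^3 + D_4/(1+r)^4 + TV/(1+r)^4
    = 115920.67736 + 118916.84460 + 121990.45288 + 125143.50381 + 1117431.81717 = 1599403.29583

€1599403.30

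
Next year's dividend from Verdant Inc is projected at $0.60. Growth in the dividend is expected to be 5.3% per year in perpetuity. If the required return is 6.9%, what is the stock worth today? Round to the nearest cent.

$37.50

Growing perpetuity: P = D₁ / (r − g) = $0.6000 / (0.069 − 0.053) = $37.50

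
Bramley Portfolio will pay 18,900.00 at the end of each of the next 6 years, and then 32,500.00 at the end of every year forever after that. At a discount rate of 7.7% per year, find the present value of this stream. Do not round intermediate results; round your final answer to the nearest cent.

PV of 6-year annuity: 18,900.00 × [1 − (1+0.077)^−6] / 0.077 = 88173.32909
Perpetuity value at year 6: 32,500.00 / 0.077 = 422077.92208
PV of perpetuity: 422077.92208 / (1+0.077)^6 = 270457.11809
Total PV = 88173.32909 + 270457.11809 = 358630.44718

358630.45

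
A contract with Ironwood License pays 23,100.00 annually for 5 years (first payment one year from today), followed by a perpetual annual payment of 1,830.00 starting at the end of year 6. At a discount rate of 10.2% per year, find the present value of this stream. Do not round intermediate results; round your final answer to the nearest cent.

PV of 5-year annuity: 23,100.00 × [1 − (1+0.102)^−5] / 0.102 = 87121.59495
Perpetuity value at year 5: 1,830.00 / 0.102 = 17941.17647
PV of perpetuity: 17941.17647 / (1+0.102)^5 = 11039.33583
Total PV = 87121.59495 + 11039.33583 = 98160.93078

98160.93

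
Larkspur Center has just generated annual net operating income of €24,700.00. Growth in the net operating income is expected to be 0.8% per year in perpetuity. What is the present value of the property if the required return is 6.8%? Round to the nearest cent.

D₁ = D₀ × (1 + g) = €24,700.00 × 1.008 = €24,897.6000
Growing perpetuity: P = D₁ / (r − g) = €24,897.6000 / (0.068 − 0.008) = €414,960.00

€414960.00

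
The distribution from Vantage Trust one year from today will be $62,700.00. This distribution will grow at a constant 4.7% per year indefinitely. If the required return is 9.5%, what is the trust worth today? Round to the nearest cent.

$1306250.00

Growing perpetuity: P = D₁ / (r − g) = $62,700.0000 / (0.095 − 0.047) = $1,306,250.00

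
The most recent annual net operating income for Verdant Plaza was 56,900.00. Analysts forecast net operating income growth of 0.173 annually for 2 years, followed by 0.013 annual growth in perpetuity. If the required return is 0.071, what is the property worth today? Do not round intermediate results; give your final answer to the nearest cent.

1322668.06

D_1 = 66743.70000
D_2 = 78290.36010
Terminal value at year 2: TV = D_2×(1+g_2)/(r−g_2) = 79308.13478/0.058 = 1367381.63416
P_0 = D_1/(1+r)^1 + D_2/(1+r)^2 + TV/(1+r)^2
    = 62319.04762 + 68254.19501 + 1192094.81977 = 1322668.06240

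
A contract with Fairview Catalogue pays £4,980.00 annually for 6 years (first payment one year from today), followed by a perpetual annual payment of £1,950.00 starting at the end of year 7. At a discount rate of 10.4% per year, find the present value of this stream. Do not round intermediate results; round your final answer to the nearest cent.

PV of 6-year annuity: £4,980.00 × [1 − (1+0.104)^−6] / 0.104 = 21437.30190
Perpetuity value at year 6: £1,950.00 / 0.104 = 18750.00000
PV of perpetuity: 18750.00000 / (1+0.104)^6 = 10355.87576
Total PV = 21437.30190 + 10355.87576 = 31793.17766

£31793.18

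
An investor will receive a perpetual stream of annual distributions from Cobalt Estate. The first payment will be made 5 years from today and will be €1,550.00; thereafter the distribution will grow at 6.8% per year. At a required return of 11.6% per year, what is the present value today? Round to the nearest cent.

€20817.74

Value at end of year 4: C₁ / (r − g) = €1,550.00 / (0.116 − 0.068) = €32,291.6667
Discount to today: PV = €32,291.6667 / (1 + 0.116)^4 = €32,291.6667 / 1.551161 = €20,817.74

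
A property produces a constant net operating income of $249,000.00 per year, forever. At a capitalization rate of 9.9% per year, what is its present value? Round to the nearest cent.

Level perpetuity: PV = C / r = $249,000.00 / 0.099 = $2,515,151.52

$2515151.52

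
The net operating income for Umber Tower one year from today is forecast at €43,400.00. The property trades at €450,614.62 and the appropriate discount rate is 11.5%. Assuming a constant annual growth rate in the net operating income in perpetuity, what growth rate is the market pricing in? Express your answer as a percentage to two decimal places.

1.87%

P = D₁/(r−g) ⇒ g = r − D₁/P = 0.115 − €43,400.00/€450,614.62 = 0.018687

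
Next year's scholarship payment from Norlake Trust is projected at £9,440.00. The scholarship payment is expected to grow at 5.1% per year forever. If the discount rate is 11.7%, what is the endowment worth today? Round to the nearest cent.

£143030.30

Growing perpetuity: P = D₁ / (r − g) = £9,440.0000 / (0.117 − 0.051) = £143,030.30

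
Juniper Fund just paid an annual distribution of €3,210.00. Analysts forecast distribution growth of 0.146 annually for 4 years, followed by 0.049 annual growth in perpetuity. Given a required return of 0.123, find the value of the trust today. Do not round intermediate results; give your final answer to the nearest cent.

€62858.89

D_1 = 3678.66000
D_2 = 4215.74436
D_3 = 4831.24304
D_4 = 5536.60452
Terminal value at year 4: TV = D_4×(1+g_2)/(r−g_2) = 5807.89814/0.074 = 78485.11002
P_0 = D_1/(1+r)^1 + D_2/(1+r)^2 + D_3/(1+r)^3 + D_4/(1+r)^4 + TV/(1+r)^4
    = 3275.74354 + 3342.83357 + 3411.29766 + 3481.16395 + 49347.85118 = 62858.88991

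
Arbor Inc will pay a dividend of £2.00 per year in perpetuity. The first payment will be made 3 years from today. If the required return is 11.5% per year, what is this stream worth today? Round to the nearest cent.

£13.99

Value at end of year 2: C / r = £2.00 / 0.115 = £17.3913
Discount to today: PV = £17.3913 / (1 + 0.115)^2 = £17.3913 / 1.243225 = £13.99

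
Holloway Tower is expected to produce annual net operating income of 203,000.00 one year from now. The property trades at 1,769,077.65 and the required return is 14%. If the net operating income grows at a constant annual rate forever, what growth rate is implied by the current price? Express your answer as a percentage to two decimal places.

P = D₁/(r−g) ⇒ g = r − D₁/P = 0.14 − 203,000.00/1,769,077.65 = 0.025251

2.53%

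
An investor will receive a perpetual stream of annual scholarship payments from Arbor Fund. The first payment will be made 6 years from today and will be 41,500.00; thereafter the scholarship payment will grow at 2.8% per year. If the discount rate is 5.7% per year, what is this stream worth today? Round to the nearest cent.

1084613.89

Value at end of year 5: C₁ / (r − g) = 41,500.00 / (0.057 − 0.028) = 1,431,034.4828
Discount to today: PV = 1,431,034.4828 / (1 + 0.057)^5 = 1,431,034.4828 / 1.319395 = 1,084,613.89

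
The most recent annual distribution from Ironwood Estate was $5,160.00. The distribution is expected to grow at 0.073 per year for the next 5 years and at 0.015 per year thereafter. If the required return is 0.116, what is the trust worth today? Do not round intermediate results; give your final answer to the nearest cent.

$65572.71

D_1 = 5536.68000
D_2 = 5940.85764
D_3 = 6374.54025
D_4 = 6839.88169
D_5 = 7339.19305
Terminal value at year 5: TV = D_5×(1+g_2)/(r−g_2) = 7449.28094/0.101 = 73755.25688
P_0 = D_1/(1+r)^1 + D_2/(1+r)^2 + D_3/(1+r)^3 + D_4/(1+r)^4 + D_5/(1+r)^5 + TV/(1+r)^5
    = 4961.18280 + 4770.02611 + 4586.23478 + 4409.52502 + 4239.62397 + 42606.12203 = 65572.71470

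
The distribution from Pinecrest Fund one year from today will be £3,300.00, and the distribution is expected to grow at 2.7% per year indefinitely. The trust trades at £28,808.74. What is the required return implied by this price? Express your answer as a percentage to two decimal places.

P = D₁/(r − g) ⇒ r = D₁/P + g = £3,300.0000/£28,808.74 + 0.027 = 0.114549 + 0.027 = 0.141549

14.15%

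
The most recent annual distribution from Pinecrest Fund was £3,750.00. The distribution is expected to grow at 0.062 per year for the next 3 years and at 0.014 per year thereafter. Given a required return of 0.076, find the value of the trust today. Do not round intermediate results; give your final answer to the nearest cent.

D_1 = 3982.50000
D_2 = 4229.41500
D_3 = 4491.63873
Terminal value at year 3: TV = D_3×(1+g_2)/(r−g_2) = 4554.52167/0.062 = 73460.02697
P_0 = D_1/(1+r)^1 + D_2/(1+r)^2 + D_3/(1+r)^3 + TV/(1+r)^3
    = 3701.20818 + 3653.05119 + 3605.52079 + 58967.71097 = 69927.49113

£69927.49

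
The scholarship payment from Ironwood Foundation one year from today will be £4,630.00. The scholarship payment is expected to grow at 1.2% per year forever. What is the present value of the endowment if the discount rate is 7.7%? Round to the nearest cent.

Growing perpetuity: P = D₁ / (r − g) = £4,630.0000 / (0.077 − 0.012) = £71,230.77

£71230.77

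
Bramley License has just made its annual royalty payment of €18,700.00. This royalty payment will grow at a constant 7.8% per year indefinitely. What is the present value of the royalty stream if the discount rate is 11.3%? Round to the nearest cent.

D₁ = D₀ × (1 + g) = €18,700.00 × 1.078 = €20,158.6000
Growing perpetuity: P = D₁ / (r − g) = €20,158.6000 / (0.113 − 0.078) = €575,960.00

€575960.00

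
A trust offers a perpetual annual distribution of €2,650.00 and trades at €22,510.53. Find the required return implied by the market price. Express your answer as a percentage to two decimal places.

11.77%

P = C/r ⇒ r = C/P = €2,650.00/€22,510.53 = 0.117723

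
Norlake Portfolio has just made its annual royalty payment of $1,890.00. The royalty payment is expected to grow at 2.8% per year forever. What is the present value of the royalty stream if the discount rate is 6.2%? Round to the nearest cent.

D₁ = D₀ × (1 + g) = $1,890.00 × 1.028 = $1,942.9200
Growing perpetuity: P = D₁ / (r − g) = $1,942.9200 / (0.062 − 0.028) = $57,144.71

$57144.71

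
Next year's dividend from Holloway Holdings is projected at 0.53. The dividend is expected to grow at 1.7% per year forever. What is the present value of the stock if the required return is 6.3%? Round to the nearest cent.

Growing perpetuity: P = D₁ / (r − g) = 0.5300 / (0.063 − 0.017) = 11.52

11.52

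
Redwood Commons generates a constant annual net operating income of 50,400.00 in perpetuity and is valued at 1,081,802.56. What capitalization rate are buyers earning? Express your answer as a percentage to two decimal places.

4.66%

P = C/r ⇒ r = C/P = 50,400.00/1,081,802.56 = 0.046589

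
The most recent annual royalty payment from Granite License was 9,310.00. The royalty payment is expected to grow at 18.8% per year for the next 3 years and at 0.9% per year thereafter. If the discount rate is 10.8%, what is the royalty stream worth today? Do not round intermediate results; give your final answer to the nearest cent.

D_1 = 11060.28000
D_2 = 13139.61264
D_3 = 15609.85982
Terminal value at year 3: TV = D_3×(1+g_2)/(r−g_2) = 15750.34855/0.099 = 159094.42985
P_0 = D_1/(1+r)^1 + D_2/(1+r)^2 + D_3/(1+r)^3 + TV/(1+r)^3
    = 9982.20217 + 10702.93878 + 11475.71415 + 116959.55127 = 149120.40637

149120.41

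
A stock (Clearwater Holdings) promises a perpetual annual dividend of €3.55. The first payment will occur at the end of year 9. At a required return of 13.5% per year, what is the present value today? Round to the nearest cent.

€9.55

Value at end of year 8: C / r = €3.55 / 0.135 = €26.2963
Discount to today: PV = €26.2963 / (1 + 0.135)^8 = €26.2963 / 2.754019 = €9.55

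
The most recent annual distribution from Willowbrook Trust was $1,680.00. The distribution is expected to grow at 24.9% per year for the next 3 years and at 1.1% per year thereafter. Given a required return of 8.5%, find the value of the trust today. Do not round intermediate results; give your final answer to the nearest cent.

D_1 = 2098.32000
D_2 = 2620.80168
D_3 = 3273.38130
Terminal value at year 3: TV = D_3×(1+g_2)/(r−g_2) = 3309.38849/0.074 = 44721.46612
P_0 = D_1/(1+r)^1 + D_2/(1+r)^2 + D_3/(1+r)^3 + TV/(1+r)^3
    = 1933.93548 + 2226.25384 + 2562.75673 + 35012.79800 = 41735.74405

$41735.74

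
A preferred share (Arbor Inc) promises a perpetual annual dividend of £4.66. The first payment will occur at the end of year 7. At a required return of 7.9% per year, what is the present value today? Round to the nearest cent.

Value at end of year 6: C / r = £4.66 / 0.079 = £58.9873
Discount to today: PV = £58.9873 / (1 + 0.079)^6 = £58.9873 / 1.578079 = £37.38

£37.38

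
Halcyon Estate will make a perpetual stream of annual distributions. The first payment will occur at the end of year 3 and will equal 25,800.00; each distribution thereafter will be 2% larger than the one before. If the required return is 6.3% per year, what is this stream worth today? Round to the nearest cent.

Value at end of year 2: C₁ / (r − g) = 25,800.00 / (0.063 − 0.02) = 600,000.0000
Discount to today: PV = 600,000.0000 / (1 + 0.063)^2 = 600,000.0000 / 1.129969 = 530,988.02

530988.02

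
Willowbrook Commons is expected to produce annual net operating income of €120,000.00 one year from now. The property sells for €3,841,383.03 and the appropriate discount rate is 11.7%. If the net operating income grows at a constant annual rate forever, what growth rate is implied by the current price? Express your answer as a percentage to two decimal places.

8.58%

P = D₁/(r−g) ⇒ g = r − D₁/P = 0.117 − €120,000.00/€3,841,383.03 = 0.085761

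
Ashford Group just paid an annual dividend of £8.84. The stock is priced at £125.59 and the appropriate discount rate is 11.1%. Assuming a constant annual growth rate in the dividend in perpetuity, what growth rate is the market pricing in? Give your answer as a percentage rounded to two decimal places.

3.79%

P = D₀(1+g)/(r−g) ⇒ P(r−g) = D₀(1+g) ⇒ g(P+D₀) = P·r − D₀
g = (P·r − D₀)/(P + D₀) = (£125.59×0.111 − £8.84) / (£125.59 + £8.84) = 0.037942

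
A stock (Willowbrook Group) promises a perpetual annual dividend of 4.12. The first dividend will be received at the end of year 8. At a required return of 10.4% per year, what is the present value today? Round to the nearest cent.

19.82

Value at end of year 7: C / r = 4.12 / 0.104 = 39.6154
Discount to today: PV = 39.6154 / (1 + 0.104)^7 = 39.6154 / 1.998865 = 19.82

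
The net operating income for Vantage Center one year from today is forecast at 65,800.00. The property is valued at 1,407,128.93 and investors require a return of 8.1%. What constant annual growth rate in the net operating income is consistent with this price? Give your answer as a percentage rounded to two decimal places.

3.42%

P = D₁/(r−g) ⇒ g = r − D₁/P = 0.081 − 65,800.00/1,407,128.93 = 0.034238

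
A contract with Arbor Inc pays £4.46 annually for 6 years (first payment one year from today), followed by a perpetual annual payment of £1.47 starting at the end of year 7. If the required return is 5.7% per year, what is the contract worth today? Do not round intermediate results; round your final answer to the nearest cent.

£40.63

PV of 6-year annuity: £4.46 × [1 − (1+0.057)^−6] / 0.057 = 22.13951
Perpetuity value at year 6: £1.47 / 0.057 = 25.78947
PV of perpetuity: 25.78947 / (1+0.057)^6 = 18.49237
Total PV = 22.13951 + 18.49237 = 40.63188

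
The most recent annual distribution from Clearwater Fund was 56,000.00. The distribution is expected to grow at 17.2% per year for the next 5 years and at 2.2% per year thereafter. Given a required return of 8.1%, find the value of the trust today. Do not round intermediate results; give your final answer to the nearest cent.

D_1 = 65632.00000
D_2 = 76920.70400
D_3 = 90151.06509
D_4 = 105657.04828
D_5 = 123830.06059
Terminal value at year 5: TV = D_5×(1+g_2)/(r−g_2) = 126554.32192/0.059 = 2144988.50713
P_0 = D_1/(1+r)^1 + D_2/(1+r)^2 + D_3/(1+r)^3 + D_4/(1+r)^4 + D_5/(1+r)^5 + TV/(1+r)^5
    = 60714.15356 + 65825.15076 + 71366.39842 + 77374.11559 + 83887.57028 + 1453103.33597 = 1812270.72457

1812270.72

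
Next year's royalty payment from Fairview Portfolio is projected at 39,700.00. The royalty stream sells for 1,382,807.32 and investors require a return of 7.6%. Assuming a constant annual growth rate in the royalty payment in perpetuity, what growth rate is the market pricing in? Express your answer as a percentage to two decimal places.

4.73%

P = D₁/(r−g) ⇒ g = r − D₁/P = 0.076 − 39,700.00/1,382,807.32 = 0.047290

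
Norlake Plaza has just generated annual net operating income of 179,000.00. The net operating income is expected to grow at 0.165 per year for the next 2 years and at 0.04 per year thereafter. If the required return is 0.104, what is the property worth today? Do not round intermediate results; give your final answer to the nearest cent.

3627285.93

D_1 = 208535.00000
D_2 = 242943.27500
Terminal value at year 2: TV = D_2×(1+g_2)/(r−g_2) = 252661.00600/0.064 = 3947828.21875
P_0 = D_1/(1+r)^1 + D_2/(1+r)^2 + TV/(1+r)^2
    = 188890.39855 + 199327.27746 + 3239068.25866 = 3627285.93467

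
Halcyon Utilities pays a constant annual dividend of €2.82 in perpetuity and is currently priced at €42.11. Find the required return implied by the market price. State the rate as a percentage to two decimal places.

6.70%

P = C/r ⇒ r = C/P = €2.82/€42.11 = 0.066967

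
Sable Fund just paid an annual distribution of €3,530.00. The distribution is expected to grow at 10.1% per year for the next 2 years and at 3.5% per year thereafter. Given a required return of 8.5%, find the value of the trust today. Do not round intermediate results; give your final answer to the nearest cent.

D_1 = 3886.53000
D_2 = 4279.06953
Terminal value at year 2: TV = D_2×(1+g_2)/(r−g_2) = 4428.83696/0.05 = 88576.73927
P_0 = D_1/(1+r)^1 + D_2/(1+r)^2 + TV/(1+r)^2
    = 3582.05530 + 3634.87823 + 75241.97946 = 82458.91300

€82458.91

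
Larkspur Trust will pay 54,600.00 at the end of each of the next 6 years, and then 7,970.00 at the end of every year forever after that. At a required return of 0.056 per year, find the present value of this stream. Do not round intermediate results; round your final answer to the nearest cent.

374526.45

PV of 6-year annuity: 54,600.00 × [1 − (1+0.056)^−6] / 0.056 = 271893.51029
Perpetuity value at year 6: 7,970.00 / 0.056 = 142321.42857
PV of perpetuity: 142321.42857 / (1+0.056)^6 = 102632.94364
Total PV = 271893.51029 + 102632.94364 = 374526.45394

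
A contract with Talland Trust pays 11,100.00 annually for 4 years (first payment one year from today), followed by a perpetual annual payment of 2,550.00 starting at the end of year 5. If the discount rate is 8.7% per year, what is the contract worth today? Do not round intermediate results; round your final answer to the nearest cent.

PV of 4-year annuity: 11,100.00 × [1 − (1+0.087)^−4] / 0.087 = 36198.96932
Perpetuity value at year 4: 2,550.00 / 0.087 = 29310.34483
PV of perpetuity: 29310.34483 / (1+0.087)^4 = 20994.36539
Total PV = 36198.96932 + 20994.36539 = 57193.33471

57193.33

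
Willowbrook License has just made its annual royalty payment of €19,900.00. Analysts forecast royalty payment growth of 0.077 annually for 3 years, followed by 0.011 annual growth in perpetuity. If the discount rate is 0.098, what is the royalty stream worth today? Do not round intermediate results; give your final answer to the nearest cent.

€275680.71

D_1 = 21432.30000
D_2 = 23082.58710
D_3 = 24859.94631
Terminal value at year 3: TV = D_3×(1+g_2)/(r−g_2) = 25133.40572/0.087 = 288889.72087
P_0 = D_1/(1+r)^1 + D_2/(1+r)^2 + D_3/(1+r)^3 + TV/(1+r)^3
    = 19519.39891 + 19146.07707 + 18779.89527 + 218235.33467 = 275680.70591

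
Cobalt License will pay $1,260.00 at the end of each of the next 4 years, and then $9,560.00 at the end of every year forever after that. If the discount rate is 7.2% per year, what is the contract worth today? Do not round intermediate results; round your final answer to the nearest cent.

PV of 4-year annuity: $1,260.00 × [1 − (1+0.072)^−4] / 0.072 = 4248.68715
Perpetuity value at year 4: $9,560.00 / 0.072 = 132777.77778
PV of perpetuity: 132777.77778 / (1+0.072)^4 = 100541.70700
Total PV = 4248.68715 + 100541.70700 = 104790.39415

$104790.39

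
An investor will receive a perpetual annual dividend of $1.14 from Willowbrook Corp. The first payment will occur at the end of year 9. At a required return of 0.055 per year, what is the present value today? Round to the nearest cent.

Value at end of year 8: C / r = $1.14 / 0.055 = $20.7273
Discount to today: PV = $20.7273 / (1 + 0.055)^8 = $20.7273 / 1.534687 = $13.51

$13.51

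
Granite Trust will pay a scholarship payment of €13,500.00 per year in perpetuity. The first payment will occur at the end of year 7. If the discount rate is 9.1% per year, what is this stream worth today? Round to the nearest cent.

Value at end of year 6: C / r = €13,500.00 / 0.091 = €148,351.6484
Discount to today: PV = €148,351.6484 / (1 + 0.091)^6 = €148,351.6484 / 1.686353 = €87,971.88

€87971.88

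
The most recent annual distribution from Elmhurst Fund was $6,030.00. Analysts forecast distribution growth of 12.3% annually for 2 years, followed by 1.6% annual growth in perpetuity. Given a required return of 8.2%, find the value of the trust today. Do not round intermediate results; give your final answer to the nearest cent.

$112747.71

D_1 = 6771.69000
D_2 = 7604.60787
Terminal value at year 2: TV = D_2×(1+g_2)/(r−g_2) = 7726.28160/0.066 = 117064.87267
P_0 = D_1/(1+r)^1 + D_2/(1+r)^2 + TV/(1+r)^2
    = 6258.49353 + 6495.64532 + 99993.57036 = 112747.70921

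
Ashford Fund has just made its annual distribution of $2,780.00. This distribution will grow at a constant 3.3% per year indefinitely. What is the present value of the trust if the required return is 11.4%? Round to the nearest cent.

$35453.58

D₁ = D₀ × (1 + g) = $2,780.00 × 1.033 = $2,871.7400
Growing perpetuity: P = D₁ / (r − g) = $2,871.7400 / (0.114 − 0.033) = $35,453.58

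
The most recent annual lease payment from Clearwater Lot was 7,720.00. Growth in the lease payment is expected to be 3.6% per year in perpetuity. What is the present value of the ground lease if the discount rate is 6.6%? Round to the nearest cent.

266597.33

D₁ = D₀ × (1 + g) = 7,720.00 × 1.036 = 7,997.9200
Growing perpetuity: P = D₁ / (r − g) = 7,997.9200 / (0.066 − 0.036) = 266,597.33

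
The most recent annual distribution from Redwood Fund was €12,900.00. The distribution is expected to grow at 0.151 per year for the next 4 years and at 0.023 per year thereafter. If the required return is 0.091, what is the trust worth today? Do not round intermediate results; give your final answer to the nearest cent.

D_1 = 14847.90000
D_2 = 17089.93290
D_3 = 19670.51277
D_4 = 22640.76020
Terminal value at year 4: TV = D_4×(1+g_2)/(r−g_2) = 23161.49768/0.068 = 340610.26001
P_0 = D_1/(1+r)^1 + D_2/(1+r)^2 + D_3/(1+r)^3 + D_4/(1+r)^4 + TV/(1+r)^4
    = 13609.44088 + 14357.89776 + 15147.51633 + 15980.56031 + 240413.42937 = 299508.84465

€299508.84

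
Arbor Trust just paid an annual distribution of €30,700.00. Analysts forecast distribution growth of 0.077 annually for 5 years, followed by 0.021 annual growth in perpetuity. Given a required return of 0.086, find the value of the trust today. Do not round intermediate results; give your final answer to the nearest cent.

€612298.47

D_1 = 33063.90000
D_2 = 35609.82030
D_3 = 38351.77646
D_4 = 41304.86325
D_5 = 44485.33772
Terminal value at year 5: TV = D_5×(1+g_2)/(r−g_2) = 45419.52981/0.065 = 698761.99713
P_0 = D_1/(1+r)^1 + D_2/(1+r)^2 + D_3/(1+r)^3 + D_4/(1+r)^4 + D_5/(1+r)^5 + TV/(1+r)^5
    = 30445.58011 + 30193.26867 + 29943.04821 + 29694.90141 + 29448.81106 + 462572.86300 = 612298.47247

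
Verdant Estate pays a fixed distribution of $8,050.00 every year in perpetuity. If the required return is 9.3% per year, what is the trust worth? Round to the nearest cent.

Level perpetuity: PV = C / r = $8,050.00 / 0.093 = $86,559.14

$86559.14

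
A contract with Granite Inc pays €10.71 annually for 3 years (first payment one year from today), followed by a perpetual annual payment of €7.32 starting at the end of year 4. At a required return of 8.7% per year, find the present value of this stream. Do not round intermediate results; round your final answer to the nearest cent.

€92.77

PV of 3-year annuity: €10.71 × [1 − (1+0.087)^−3] / 0.087 = 27.25577
Perpetuity value at year 3: €7.32 / 0.087 = 84.13793
PV of perpetuity: 84.13793 / (1+0.087)^3 = 65.50934
Total PV = 27.25577 + 65.50934 = 92.76511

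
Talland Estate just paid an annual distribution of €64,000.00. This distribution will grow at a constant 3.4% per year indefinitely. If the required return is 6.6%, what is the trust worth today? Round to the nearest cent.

D₁ = D₀ × (1 + g) = €64,000.00 × 1.034 = €66,176.0000
Growing perpetuity: P = D₁ / (r − g) = €66,176.0000 / (0.066 − 0.034) = €2,068,000.00

€2068000.00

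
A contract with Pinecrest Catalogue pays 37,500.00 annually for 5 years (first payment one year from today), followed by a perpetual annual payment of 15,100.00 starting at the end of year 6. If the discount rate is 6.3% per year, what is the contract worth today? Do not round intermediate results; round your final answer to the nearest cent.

PV of 5-year annuity: 37,500.00 × [1 − (1+0.063)^−5] / 0.063 = 156682.76315
Perpetuity value at year 5: 15,100.00 / 0.063 = 239682.53968
PV of perpetuity: 239682.53968 / (1+0.063)^5 = 176591.61372
Total PV = 156682.76315 + 176591.61372 = 333274.37687

333274.38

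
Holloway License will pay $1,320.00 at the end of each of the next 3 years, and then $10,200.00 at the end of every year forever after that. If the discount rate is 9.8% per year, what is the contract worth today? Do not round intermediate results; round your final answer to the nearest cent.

$81920.40

PV of 3-year annuity: $1,320.00 × [1 − (1+0.098)^−3] / 0.098 = 3294.23740
Perpetuity value at year 3: $10,200.00 / 0.098 = 104081.63265
PV of perpetuity: 104081.63265 / (1+0.098)^3 = 78626.16180
Total PV = 3294.23740 + 78626.16180 = 81920.39920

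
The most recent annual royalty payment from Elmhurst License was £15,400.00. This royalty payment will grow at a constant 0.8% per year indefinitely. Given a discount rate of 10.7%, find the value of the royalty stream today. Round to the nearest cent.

D₁ = D₀ × (1 + g) = £15,400.00 × 1.008 = £15,523.2000
Growing perpetuity: P = D₁ / (r − g) = £15,523.2000 / (0.107 − 0.008) = £156,800.00

£156800.00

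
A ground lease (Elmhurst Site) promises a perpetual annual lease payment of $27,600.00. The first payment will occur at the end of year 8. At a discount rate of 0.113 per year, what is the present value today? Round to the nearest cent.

Value at end of year 7: C / r = $27,600.00 / 0.113 = $244,247.7876
Discount to today: PV = $244,247.7876 / (1 + 0.113)^7 = $244,247.7876 / 2.115759 = $115,442.17

$115442.17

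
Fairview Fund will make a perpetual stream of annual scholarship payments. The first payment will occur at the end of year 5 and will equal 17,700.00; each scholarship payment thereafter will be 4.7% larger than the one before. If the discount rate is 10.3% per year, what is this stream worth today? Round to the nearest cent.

213541.94

Value at end of year 4: C₁ / (r − g) = 17,700.00 / (0.103 − 0.047) = 316,071.4286
Discount to today: PV = 316,071.4286 / (1 + 0.103)^4 = 316,071.4286 / 1.480137 = 213,541.94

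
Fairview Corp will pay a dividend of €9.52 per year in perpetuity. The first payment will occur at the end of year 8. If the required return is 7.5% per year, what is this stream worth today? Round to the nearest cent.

Value at end of year 7: C / r = €9.52 / 0.075 = €126.9333
Discount to today: PV = €126.9333 / (1 + 0.075)^7 = €126.9333 / 1.659049 = €76.51

€76.51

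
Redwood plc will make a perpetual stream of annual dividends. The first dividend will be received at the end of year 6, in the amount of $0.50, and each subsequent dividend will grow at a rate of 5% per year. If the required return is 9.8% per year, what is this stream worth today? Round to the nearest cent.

Value at end of year 5: C₁ / (r − g) = $0.50 / (0.098 − 0.05) = $10.4167
Discount to today: PV = $10.4167 / (1 + 0.098)^5 = $10.4167 / 1.595922 = $6.53

$6.53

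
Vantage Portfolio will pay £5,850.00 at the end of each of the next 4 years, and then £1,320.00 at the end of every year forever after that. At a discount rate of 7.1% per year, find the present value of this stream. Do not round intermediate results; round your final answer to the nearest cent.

£33901.04

PV of 4-year annuity: £5,850.00 × [1 − (1+0.071)^−4] / 0.071 = 19770.53490
Perpetuity value at year 4: £1,320.00 / 0.071 = 18591.54930
PV of perpetuity: 18591.54930 / (1+0.071)^4 = 14130.50552
Total PV = 19770.53490 + 14130.50552 = 33901.04042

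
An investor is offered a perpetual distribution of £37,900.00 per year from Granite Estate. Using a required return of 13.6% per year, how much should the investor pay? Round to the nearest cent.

£278676.47

Level perpetuity: PV = C / r = £37,900.00 / 0.136 = £278,676.47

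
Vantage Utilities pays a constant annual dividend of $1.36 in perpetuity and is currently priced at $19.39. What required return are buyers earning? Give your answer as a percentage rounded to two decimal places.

7.01%

P = C/r ⇒ r = C/P = $1.36/$19.39 = 0.070139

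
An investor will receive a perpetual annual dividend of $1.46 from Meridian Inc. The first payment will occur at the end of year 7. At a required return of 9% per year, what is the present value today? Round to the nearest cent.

Value at end of year 6: C / r = $1.46 / 0.09 = $16.2222
Discount to today: PV = $16.2222 / (1 + 0.09)^6 = $16.2222 / 1.677100 = $9.67

$9.67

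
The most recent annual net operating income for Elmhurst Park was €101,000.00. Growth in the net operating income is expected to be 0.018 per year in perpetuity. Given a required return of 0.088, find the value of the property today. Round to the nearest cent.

€1468828.57

D₁ = D₀ × (1 + g) = €101,000.00 × 1.018 = €102,818.0000
Growing perpetuity: P = D₁ / (r − g) = €102,818.0000 / (0.088 − 0.018) = €1,468,828.57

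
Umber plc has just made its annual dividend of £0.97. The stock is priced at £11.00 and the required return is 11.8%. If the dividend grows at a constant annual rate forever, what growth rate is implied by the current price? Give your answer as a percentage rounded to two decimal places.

2.74%

P = D₀(1+g)/(r−g) ⇒ P(r−g) = D₀(1+g) ⇒ g(P+D₀) = P·r − D₀
g = (P·r − D₀)/(P + D₀) = (£11.00×0.118 − £0.97) / (£11.00 + £0.97) = 0.027402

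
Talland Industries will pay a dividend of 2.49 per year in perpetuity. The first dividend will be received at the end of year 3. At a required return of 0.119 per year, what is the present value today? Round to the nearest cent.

16.71

Value at end of year 2: C / r = 2.49 / 0.119 = 20.9244
Discount to today: PV = 20.9244 / (1 + 0.119)^2 = 20.9244 / 1.252161 = 16.71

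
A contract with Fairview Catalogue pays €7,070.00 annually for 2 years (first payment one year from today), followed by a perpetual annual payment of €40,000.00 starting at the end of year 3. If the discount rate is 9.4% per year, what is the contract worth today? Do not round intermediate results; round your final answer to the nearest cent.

PV of 2-year annuity: €7,070.00 × [1 − (1+0.094)^−2] / 0.094 = 12369.76495
Perpetuity value at year 2: €40,000.00 / 0.094 = 425531.91489
PV of perpetuity: 425531.91489 / (1+0.094)^2 = 355547.38903
Total PV = 12369.76495 + 355547.38903 = 367917.15397

€367917.15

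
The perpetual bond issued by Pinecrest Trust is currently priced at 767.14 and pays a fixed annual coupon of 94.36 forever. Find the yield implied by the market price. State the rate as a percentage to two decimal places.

12.30%

P = C/r ⇒ r = C/P = 94.36/767.14 = 0.123002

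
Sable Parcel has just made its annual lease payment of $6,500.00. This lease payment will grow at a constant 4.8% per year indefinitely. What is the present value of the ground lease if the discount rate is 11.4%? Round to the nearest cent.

$103212.12

D₁ = D₀ × (1 + g) = $6,500.00 × 1.048 = $6,812.0000
Growing perpetuity: P = D₁ / (r − g) = $6,812.0000 / (0.114 − 0.048) = $103,212.12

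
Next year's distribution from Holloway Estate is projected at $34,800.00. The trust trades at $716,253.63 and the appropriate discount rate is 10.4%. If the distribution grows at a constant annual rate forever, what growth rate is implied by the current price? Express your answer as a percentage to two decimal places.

5.54%

P = D₁/(r−g) ⇒ g = r − D₁/P = 0.104 − $34,800.00/$716,253.63 = 0.055414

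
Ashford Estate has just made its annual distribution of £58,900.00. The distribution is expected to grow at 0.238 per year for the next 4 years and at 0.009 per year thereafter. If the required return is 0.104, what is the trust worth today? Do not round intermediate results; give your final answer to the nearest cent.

£1305519.15

D_1 = 72918.20000
D_2 = 90272.73160
D_3 = 111757.64172
D_4 = 138355.96045
Terminal value at year 4: TV = D_4×(1+g_2)/(r−g_2) = 139601.16409/0.095 = 1469485.93784
P_0 = D_1/(1+r)^1 + D_2/(1+r)^2 + D_3/(1+r)^3 + D_4/(1+r)^4 + TV/(1+r)^4
    = 66049.09420 + 74065.92267 + 83055.80821 + 93136.85739 + 989211.46429 = 1305519.14676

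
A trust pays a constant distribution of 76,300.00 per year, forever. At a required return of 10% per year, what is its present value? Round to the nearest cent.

Level perpetuity: PV = C / r = 76,300.00 / 0.1 = 763,000.00

763000.00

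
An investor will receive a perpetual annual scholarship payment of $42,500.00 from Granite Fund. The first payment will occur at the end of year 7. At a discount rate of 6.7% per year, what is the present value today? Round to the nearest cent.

Value at end of year 6: C / r = $42,500.00 / 0.067 = $634,328.3582
Discount to today: PV = $634,328.3582 / (1 + 0.067)^6 = $634,328.3582 / 1.475661 = $429,860.57

$429860.57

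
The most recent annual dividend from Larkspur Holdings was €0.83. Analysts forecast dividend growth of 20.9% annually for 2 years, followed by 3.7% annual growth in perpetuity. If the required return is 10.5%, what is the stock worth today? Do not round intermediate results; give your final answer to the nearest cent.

D_1 = 1.00347
D_2 = 1.21320
Terminal value at year 2: TV = D_2×(1+g_2)/(r−g_2) = 1.25808/0.068 = 18.50123
P_0 = D_1/(1+r)^1 + D_2/(1+r)^2 + TV/(1+r)^2
    = 0.90812 + 0.99359 + 15.15221 = 17.05392

€17.05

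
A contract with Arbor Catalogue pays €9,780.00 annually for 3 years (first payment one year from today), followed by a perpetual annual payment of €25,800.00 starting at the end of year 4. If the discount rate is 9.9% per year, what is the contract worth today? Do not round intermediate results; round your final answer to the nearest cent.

€220696.45

PV of 3-year annuity: €9,780.00 × [1 − (1+0.099)^−3] / 0.099 = 24364.29436
Perpetuity value at year 3: €25,800.00 / 0.099 = 260606.06061
PV of perpetuity: 260606.06061 / (1+0.099)^3 = 196332.15524
Total PV = 24364.29436 + 196332.15524 = 220696.44960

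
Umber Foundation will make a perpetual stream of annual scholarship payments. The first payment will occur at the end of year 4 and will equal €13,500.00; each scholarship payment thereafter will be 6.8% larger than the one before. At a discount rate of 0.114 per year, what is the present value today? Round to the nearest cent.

€212285.52

Value at end of year 3: C₁ / (r − g) = €13,500.00 / (0.114 − 0.068) = €293,478.2609
Discount to today: PV = €293,478.2609 / (1 + 0.114)^3 = €293,478.2609 / 1.382470 = €212,285.52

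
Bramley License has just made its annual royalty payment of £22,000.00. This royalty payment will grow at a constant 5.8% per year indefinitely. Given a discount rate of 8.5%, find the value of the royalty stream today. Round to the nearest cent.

£862074.07

D₁ = D₀ × (1 + g) = £22,000.00 × 1.058 = £23,276.0000
Growing perpetuity: P = D₁ / (r − g) = £23,276.0000 / (0.085 − 0.058) = £862,074.07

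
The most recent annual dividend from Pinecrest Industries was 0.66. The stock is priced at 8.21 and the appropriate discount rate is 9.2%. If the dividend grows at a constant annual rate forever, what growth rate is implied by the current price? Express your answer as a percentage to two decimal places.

1.07%

P = D₀(1+g)/(r−g) ⇒ P(r−g) = D₀(1+g) ⇒ g(P+D₀) = P·r − D₀
g = (P·r − D₀)/(P + D₀) = (8.21×0.092 − 0.66) / (8.21 + 0.66) = 0.010746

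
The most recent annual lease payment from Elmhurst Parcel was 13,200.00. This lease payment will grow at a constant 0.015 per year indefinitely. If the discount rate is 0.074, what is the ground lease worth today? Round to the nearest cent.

227084.75

D₁ = D₀ × (1 + g) = 13,200.00 × 1.015 = 13,398.0000
Growing perpetuity: P = D₁ / (r − g) = 13,398.0000 / (0.074 − 0.015) = 227,084.75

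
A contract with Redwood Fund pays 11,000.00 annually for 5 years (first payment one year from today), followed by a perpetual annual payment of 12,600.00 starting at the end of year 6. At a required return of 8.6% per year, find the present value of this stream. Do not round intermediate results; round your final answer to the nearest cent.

PV of 5-year annuity: 11,000.00 × [1 − (1+0.086)^−5] / 0.086 = 43233.94548
Perpetuity value at year 5: 12,600.00 / 0.086 = 146511.62791
PV of perpetuity: 146511.62791 / (1+0.086)^5 = 96989.10854
Total PV = 43233.94548 + 96989.10854 = 140223.05402

140223.05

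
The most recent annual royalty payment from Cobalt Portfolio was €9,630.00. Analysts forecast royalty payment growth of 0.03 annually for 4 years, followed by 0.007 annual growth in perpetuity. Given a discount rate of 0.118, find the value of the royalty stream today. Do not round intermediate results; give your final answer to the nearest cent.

€94451.78

D_1 = 9918.90000
D_2 = 10216.46700
D_3 = 10522.96101
D_4 = 10838.64984
Terminal value at year 4: TV = D_4×(1+g_2)/(r−g_2) = 10914.52039/0.111 = 98329.01252
P_0 = D_1/(1+r)^1 + D_2/(1+r)^2 + D_3/(1+r)^3 + D_4/(1+r)^4 + TV/(1+r)^4
    = 8872.00358 + 8173.67056 + 7530.30472 + 6937.57948 + 62938.22106 = 94451.77940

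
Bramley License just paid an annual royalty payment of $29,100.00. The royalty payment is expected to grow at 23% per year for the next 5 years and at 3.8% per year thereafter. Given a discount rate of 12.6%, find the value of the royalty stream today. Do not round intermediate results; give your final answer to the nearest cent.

$725015.00

D_1 = 35793.00000
D_2 = 44025.39000
D_3 = 54151.22970
D_4 = 66606.01253
D_5 = 81925.39541
Terminal value at year 5: TV = D_5×(1+g_2)/(r−g_2) = 85038.56044/0.088 = 966347.27771
P_0 = D_1/(1+r)^1 + D_2/(1+r)^2 + D_3/(1+r)^3 + D_4/(1+r)^4 + D_5/(1+r)^5 + TV/(1+r)^5
    = 31787.74423 + 34723.73481 + 37930.90037 + 41434.28726 + 45261.25518 + 533877.07816 = 725015.00002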